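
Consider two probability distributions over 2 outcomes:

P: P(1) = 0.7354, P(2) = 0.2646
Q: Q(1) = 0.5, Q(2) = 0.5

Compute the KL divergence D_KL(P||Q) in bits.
0.1664 bits

D_KL(P||Q) = Σ P(x) log₂(P(x)/Q(x))

Computing term by term:
  P(1)·log₂(P(1)/Q(1)) = 0.7354·log₂(0.7354/0.5) = 0.40932
  P(2)·log₂(P(2)/Q(2)) = 0.2646·log₂(0.2646/0.5) = -0.24293

D_KL(P||Q) = 0.40932 - 0.24293 = 0.16639 ≈ 0.1664 bits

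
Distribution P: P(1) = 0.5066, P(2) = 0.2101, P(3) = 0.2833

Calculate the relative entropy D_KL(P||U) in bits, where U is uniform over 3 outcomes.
0.0996 bits

U(i) = 1/3 for all i

D_KL(P||U) = Σ P(x) log₂(P(x) / (1/3))
           = Σ P(x) log₂(P(x)) + log₂(3)
           = log₂(3) - H(P)

H(P) = -Σ P(x) log₂(P(x)):
  -P(1)·log₂(P(1)) = -(0.5066)·log₂(0.5066) = 0.49702
  -P(2)·log₂(P(2)) = -(0.2101)·log₂(0.2101) = 0.47290
  -P(3)·log₂(P(3)) = -(0.2833)·log₂(0.2833) = 0.51549
H(P) = 0.49702 + 0.47290 + 0.51549 = 1.48541 bits

log₂(3) = 1.58496 bits

D_KL(P||U) = 1.58496 - 1.48541 = 0.09955 ≈ 0.0996 bits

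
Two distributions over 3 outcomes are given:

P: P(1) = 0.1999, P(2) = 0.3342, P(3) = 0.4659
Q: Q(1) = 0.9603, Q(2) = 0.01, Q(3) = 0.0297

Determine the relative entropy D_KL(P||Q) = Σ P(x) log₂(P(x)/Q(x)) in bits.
3.0896 bits

D_KL(P||Q) = Σ P(x) log₂(P(x)/Q(x))

Computing term by term:
  P(1)·log₂(P(1)/Q(1)) = 0.1999·log₂(0.1999/0.9603) = -0.45261
  P(2)·log₂(P(2)/Q(2)) = 0.3342·log₂(0.3342/0.01) = 1.69193
  P(3)·log₂(P(3)/Q(3)) = 0.4659·log₂(0.4659/0.0297) = 1.85032

D_KL(P||Q) = -0.45261 + 1.69193 + 1.85032 = 3.08964 ≈ 3.0896 bits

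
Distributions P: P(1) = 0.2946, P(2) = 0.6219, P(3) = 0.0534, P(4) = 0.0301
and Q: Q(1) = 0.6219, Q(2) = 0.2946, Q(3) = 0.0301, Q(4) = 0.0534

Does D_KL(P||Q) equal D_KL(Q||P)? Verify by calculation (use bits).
D_KL(P||Q) = 0.3721 bits, D_KL(Q||P) = 0.3721 bits. Yes — for this pair D_KL(P||Q) = D_KL(Q||P).

D_KL(P||Q) = Σ P(x) log₂(P(x)/Q(x))

Computing term by term:
  P(1)·log₂(P(1)/Q(1)) = 0.2946·log₂(0.2946/0.6219) = -0.31756
  P(2)·log₂(P(2)/Q(2)) = 0.6219·log₂(0.6219/0.2946) = 0.67036
  P(3)·log₂(P(3)/Q(3)) = 0.0534·log₂(0.0534/0.0301) = 0.04417
  P(4)·log₂(P(4)/Q(4)) = 0.0301·log₂(0.0301/0.0534) = -0.02489

D_KL(P||Q) = -0.31756 + 0.67036 + 0.04417 - 0.02489 = 0.37208 ≈ 0.3721 bits

D_KL(Q||P) = Σ Q(x) log₂(Q(x)/P(x))

Computing term by term:
  Q(1)·log₂(Q(1)/P(1)) = 0.6219·log₂(0.6219/0.2946) = 0.67036
  Q(2)·log₂(Q(2)/P(2)) = 0.2946·log₂(0.2946/0.6219) = -0.31756
  Q(3)·log₂(Q(3)/P(3)) = 0.0301·log₂(0.0301/0.0534) = -0.02489
  Q(4)·log₂(Q(4)/P(4)) = 0.0534·log₂(0.0534/0.0301) = 0.04417

D_KL(Q||P) = 0.67036 - 0.31756 - 0.02489 + 0.04417 = 0.37208 ≈ 0.3721 bits

These ARE equal here. Q is P with outcomes relabeled (Q(1) = P(2), Q(2) = P(1), Q(3) = P(4), Q(4) = P(3)) by a relabeling that is its own inverse, so the two sums contain exactly the same terms in a different order. This is a special case — KL divergence is not symmetric in general: D_KL(P||Q) ≠ D_KL(Q||P) for most P, Q.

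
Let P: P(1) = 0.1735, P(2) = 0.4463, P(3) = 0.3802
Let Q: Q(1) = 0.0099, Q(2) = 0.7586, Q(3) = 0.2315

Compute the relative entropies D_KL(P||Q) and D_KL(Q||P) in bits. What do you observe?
D_KL(P||Q) = 0.6474 bits, D_KL(Q||P) = 0.3740 bits. The two directions give different values (D_KL(P||Q) exceeds D_KL(Q||P) by 0.2734 bits): KL divergence is asymmetric.

D_KL(P||Q) = Σ P(x) log₂(P(x)/Q(x))

Computing term by term:
  P(1)·log₂(P(1)/Q(1)) = 0.1735·log₂(0.1735/0.0099) = 0.71679
  P(2)·log₂(P(2)/Q(2)) = 0.4463·log₂(0.4463/0.7586) = -0.34156
  P(3)·log₂(P(3)/Q(3)) = 0.3802·log₂(0.3802/0.2315) = 0.27213

D_KL(P||Q) = 0.71679 - 0.34156 + 0.27213 = 0.64736 ≈ 0.6474 bits

D_KL(Q||P) = Σ Q(x) log₂(Q(x)/P(x))

Computing term by term:
  Q(1)·log₂(Q(1)/P(1)) = 0.0099·log₂(0.0099/0.1735) = -0.04090
  Q(2)·log₂(Q(2)/P(2)) = 0.7586·log₂(0.7586/0.4463) = 0.58058
  Q(3)·log₂(Q(3)/P(3)) = 0.2315·log₂(0.2315/0.3802) = -0.16570

D_KL(Q||P) = -0.04090 + 0.58058 - 0.16570 = 0.37398 ≈ 0.3740 bits

These are NOT equal (difference: 0.2734 bits). KL divergence is asymmetric: D_KL(P||Q) ≠ D_KL(Q||P) in general.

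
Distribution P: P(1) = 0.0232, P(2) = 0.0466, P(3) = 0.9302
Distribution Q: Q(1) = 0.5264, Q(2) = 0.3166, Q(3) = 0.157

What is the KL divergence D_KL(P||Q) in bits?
2.1543 bits

D_KL(P||Q) = Σ P(x) log₂(P(x)/Q(x))

Computing term by term:
  P(1)·log₂(P(1)/Q(1)) = 0.0232·log₂(0.0232/0.5264) = -0.10449
  P(2)·log₂(P(2)/Q(2)) = 0.0466·log₂(0.0466/0.3166) = -0.12881
  P(3)·log₂(P(3)/Q(3)) = 0.9302·log₂(0.9302/0.157) = 2.38762

D_KL(P||Q) = -0.10449 - 0.12881 + 2.38762 = 2.15432 ≈ 2.1543 bits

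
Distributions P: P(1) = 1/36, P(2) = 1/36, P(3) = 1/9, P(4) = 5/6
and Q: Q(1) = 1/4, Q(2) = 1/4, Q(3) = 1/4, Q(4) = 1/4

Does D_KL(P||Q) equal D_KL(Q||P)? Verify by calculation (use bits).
D_KL(P||Q) = 1.1414 bits, D_KL(Q||P) = 1.4432 bits. No — D_KL(P||Q) ≠ D_KL(Q||P) for this pair.

D_KL(P||Q) = Σ P(x) log₂(P(x)/Q(x))

Computing term by term:
  P(1)·log₂(P(1)/Q(1)) = (1/36)·log₂((1/36)/(1/4)) = -0.08805
  P(2)·log₂(P(2)/Q(2)) = (1/36)·log₂((1/36)/(1/4)) = -0.08805
  P(3)·log₂(P(3)/Q(3)) = (1/9)·log₂((1/9)/(1/4)) = -0.12999
  P(4)·log₂(P(4)/Q(4)) = (5/6)·log₂((5/6)/(1/4)) = 1.44747

D_KL(P||Q) = -0.08805 - 0.08805 - 0.12999 + 1.44747 = 1.14138 ≈ 1.1414 bits

D_KL(Q||P) = Σ Q(x) log₂(Q(x)/P(x))

Computing term by term:
  Q(1)·log₂(Q(1)/P(1)) = (1/4)·log₂((1/4)/(1/36)) = 0.79248
  Q(2)·log₂(Q(2)/P(2)) = (1/4)·log₂((1/4)/(1/36)) = 0.79248
  Q(3)·log₂(Q(3)/P(3)) = (1/4)·log₂((1/4)/(1/9)) = 0.29248
  Q(4)·log₂(Q(4)/P(4)) = (1/4)·log₂((1/4)/(5/6)) = -0.43424

D_KL(Q||P) = 0.79248 + 0.79248 + 0.29248 - 0.43424 = 1.44320 ≈ 1.4432 bits

These are NOT equal (difference: 0.3018 bits). KL divergence is asymmetric: D_KL(P||Q) ≠ D_KL(Q||P) in general.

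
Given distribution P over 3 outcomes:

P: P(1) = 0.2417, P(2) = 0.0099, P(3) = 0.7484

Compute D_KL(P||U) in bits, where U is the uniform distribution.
0.7110 bits

U(i) = 1/3 for all i

D_KL(P||U) = Σ P(x) log₂(P(x) / (1/3))
           = Σ P(x) log₂(P(x)) + log₂(3)
           = log₂(3) - H(P)

H(P) = -Σ P(x) log₂(P(x)):
  -P(1)·log₂(P(1)) = -(0.2417)·log₂(0.2417) = 0.49517
  -P(2)·log₂(P(2)) = -(0.0099)·log₂(0.0099) = 0.06592
  -P(3)·log₂(P(3)) = -(0.7484)·log₂(0.7484) = 0.31292
H(P) = 0.49517 + 0.06592 + 0.31292 = 0.87401 bits

log₂(3) = 1.58496 bits

D_KL(P||U) = 1.58496 - 0.87401 = 0.71095 ≈ 0.7110 bits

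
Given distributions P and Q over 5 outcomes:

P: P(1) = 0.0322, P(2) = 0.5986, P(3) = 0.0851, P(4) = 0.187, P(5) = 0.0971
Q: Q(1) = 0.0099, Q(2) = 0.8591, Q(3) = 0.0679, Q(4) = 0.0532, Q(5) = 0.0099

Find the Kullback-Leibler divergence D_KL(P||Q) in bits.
0.4295 bits

D_KL(P||Q) = Σ P(x) log₂(P(x)/Q(x))

Computing term by term:
  P(1)·log₂(P(1)/Q(1)) = 0.0322·log₂(0.0322/0.0099) = 0.05479
  P(2)·log₂(P(2)/Q(2)) = 0.5986·log₂(0.5986/0.8591) = -0.31201
  P(3)·log₂(P(3)/Q(3)) = 0.0851·log₂(0.0851/0.0679) = 0.02772
  P(4)·log₂(P(4)/Q(4)) = 0.187·log₂(0.187/0.0532) = 0.33913
  P(5)·log₂(P(5)/Q(5)) = 0.0971·log₂(0.0971/0.0099) = 0.31984

D_KL(P||Q) = 0.05479 - 0.31201 + 0.02772 + 0.33913 + 0.31984 = 0.42947 ≈ 0.4295 bits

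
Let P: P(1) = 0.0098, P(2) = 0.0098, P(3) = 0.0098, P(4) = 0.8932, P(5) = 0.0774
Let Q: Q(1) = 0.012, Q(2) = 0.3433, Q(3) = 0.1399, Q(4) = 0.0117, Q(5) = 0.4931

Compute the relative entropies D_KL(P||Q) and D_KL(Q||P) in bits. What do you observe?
D_KL(P||Q) = 5.2889 bits, D_KL(Q||P) = 3.5455 bits. The two directions give different values (D_KL(P||Q) exceeds D_KL(Q||P) by 1.7434 bits): KL divergence is asymmetric.

D_KL(P||Q) = Σ P(x) log₂(P(x)/Q(x))

Computing term by term:
  P(1)·log₂(P(1)/Q(1)) = 0.0098·log₂(0.0098/0.012) = -0.00286
  P(2)·log₂(P(2)/Q(2)) = 0.0098·log₂(0.0098/0.3433) = -0.05028
  P(3)·log₂(P(3)/Q(3)) = 0.0098·log₂(0.0098/0.1399) = -0.03759
  P(4)·log₂(P(4)/Q(4)) = 0.8932·log₂(0.8932/0.0117) = 5.58643
  P(5)·log₂(P(5)/Q(5)) = 0.0774·log₂(0.0774/0.4931) = -0.20677

D_KL(P||Q) = -0.00286 - 0.05028 - 0.03759 + 5.58643 - 0.20677 = 5.28893 ≈ 5.2889 bits

D_KL(Q||P) = Σ Q(x) log₂(Q(x)/P(x))

Computing term by term:
  Q(1)·log₂(Q(1)/P(1)) = 0.012·log₂(0.012/0.0098) = 0.00351
  Q(2)·log₂(Q(2)/P(2)) = 0.3433·log₂(0.3433/0.0098) = 1.76132
  Q(3)·log₂(Q(3)/P(3)) = 0.1399·log₂(0.1399/0.0098) = 0.53658
  Q(4)·log₂(Q(4)/P(4)) = 0.0117·log₂(0.0117/0.8932) = -0.07318
  Q(5)·log₂(Q(5)/P(5)) = 0.4931·log₂(0.4931/0.0774) = 1.31730

D_KL(Q||P) = 0.00351 + 1.76132 + 0.53658 - 0.07318 + 1.31730 = 3.54553 ≈ 3.5455 bits

These are NOT equal (difference: 1.7434 bits). KL divergence is asymmetric: D_KL(P||Q) ≠ D_KL(Q||P) in general.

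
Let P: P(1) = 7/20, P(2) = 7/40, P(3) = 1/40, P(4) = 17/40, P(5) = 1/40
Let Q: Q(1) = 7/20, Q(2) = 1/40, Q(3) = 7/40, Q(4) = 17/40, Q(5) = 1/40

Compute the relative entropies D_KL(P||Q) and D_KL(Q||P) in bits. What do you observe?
D_KL(P||Q) = 0.4211 bits, D_KL(Q||P) = 0.4211 bits. The two directions give the same value here, because Q is a self-inverse relabeling of P; in general KL divergence is asymmetric.

D_KL(P||Q) = Σ P(x) log₂(P(x)/Q(x))

Computing term by term:
  P(1)·log₂(P(1)/Q(1)) = (7/20)·log₂((7/20)/(7/20)) = 0.00000
  P(2)·log₂(P(2)/Q(2)) = (7/40)·log₂((7/40)/(1/40)) = 0.49129
  P(3)·log₂(P(3)/Q(3)) = (1/40)·log₂((1/40)/(7/40)) = -0.07018
  P(4)·log₂(P(4)/Q(4)) = (17/40)·log₂((17/40)/(17/40)) = 0.00000
  P(5)·log₂(P(5)/Q(5)) = (1/40)·log₂((1/40)/(1/40)) = 0.00000

D_KL(P||Q) = 0.00000 + 0.49129 - 0.07018 + 0.00000 + 0.00000 = 0.42111 ≈ 0.4211 bits

D_KL(Q||P) = Σ Q(x) log₂(Q(x)/P(x))

Computing term by term:
  Q(1)·log₂(Q(1)/P(1)) = (7/20)·log₂((7/20)/(7/20)) = 0.00000
  Q(2)·log₂(Q(2)/P(2)) = (1/40)·log₂((1/40)/(7/40)) = -0.07018
  Q(3)·log₂(Q(3)/P(3)) = (7/40)·log₂((7/40)/(1/40)) = 0.49129
  Q(4)·log₂(Q(4)/P(4)) = (17/40)·log₂((17/40)/(17/40)) = 0.00000
  Q(5)·log₂(Q(5)/P(5)) = (1/40)·log₂((1/40)/(1/40)) = 0.00000

D_KL(Q||P) = 0.00000 - 0.07018 + 0.49129 + 0.00000 + 0.00000 = 0.42111 ≈ 0.4211 bits

These ARE equal here. Q is P with outcomes relabeled (Q(2) = P(3), Q(3) = P(2)) by a relabeling that is its own inverse, so the two sums contain exactly the same terms in a different order. This is a special case — KL divergence is not symmetric in general: D_KL(P||Q) ≠ D_KL(Q||P) for most P, Q.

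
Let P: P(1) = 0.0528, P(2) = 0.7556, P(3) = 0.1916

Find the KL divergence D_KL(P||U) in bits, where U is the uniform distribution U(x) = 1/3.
0.5987 bits

U(i) = 1/3 for all i

D_KL(P||U) = Σ P(x) log₂(P(x) / (1/3))
           = Σ P(x) log₂(P(x)) + log₂(3)
           = log₂(3) - H(P)

H(P) = -Σ P(x) log₂(P(x)):
  -P(1)·log₂(P(1)) = -(0.0528)·log₂(0.0528) = 0.22405
  -P(2)·log₂(P(2)) = -(0.7556)·log₂(0.7556) = 0.30549
  -P(3)·log₂(P(3)) = -(0.1916)·log₂(0.1916) = 0.45674
H(P) = 0.22405 + 0.30549 + 0.45674 = 0.98628 bits

log₂(3) = 1.58496 bits

D_KL(P||U) = 1.58496 - 0.98628 = 0.59868 ≈ 0.5987 bits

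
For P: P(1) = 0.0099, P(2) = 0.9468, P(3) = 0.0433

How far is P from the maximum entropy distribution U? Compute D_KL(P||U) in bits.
1.2482 bits

U(i) = 1/3 for all i

D_KL(P||U) = Σ P(x) log₂(P(x) / (1/3))
           = Σ P(x) log₂(P(x)) + log₂(3)
           = log₂(3) - H(P)

H(P) = -Σ P(x) log₂(P(x)):
  -P(1)·log₂(P(1)) = -(0.0099)·log₂(0.0099) = 0.06592
  -P(2)·log₂(P(2)) = -(0.9468)·log₂(0.9468) = 0.07467
  -P(3)·log₂(P(3)) = -(0.0433)·log₂(0.0433) = 0.19613
H(P) = 0.06592 + 0.07467 + 0.19613 = 0.33672 bits

log₂(3) = 1.58496 bits

D_KL(P||U) = 1.58496 - 0.33672 = 1.24824 ≈ 1.2482 bits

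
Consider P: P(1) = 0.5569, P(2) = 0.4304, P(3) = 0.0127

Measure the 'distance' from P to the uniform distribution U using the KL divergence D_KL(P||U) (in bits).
0.5112 bits

U(i) = 1/3 for all i

D_KL(P||U) = Σ P(x) log₂(P(x) / (1/3))
           = Σ P(x) log₂(P(x)) + log₂(3)
           = log₂(3) - H(P)

H(P) = -Σ P(x) log₂(P(x)):
  -P(1)·log₂(P(1)) = -(0.5569)·log₂(0.5569) = 0.47031
  -P(2)·log₂(P(2)) = -(0.4304)·log₂(0.4304) = 0.52347
  -P(3)·log₂(P(3)) = -(0.0127)·log₂(0.0127) = 0.08000
H(P) = 0.47031 + 0.52347 + 0.08000 = 1.07378 bits

log₂(3) = 1.58496 bits

D_KL(P||U) = 1.58496 - 1.07378 = 0.51118 ≈ 0.5112 bits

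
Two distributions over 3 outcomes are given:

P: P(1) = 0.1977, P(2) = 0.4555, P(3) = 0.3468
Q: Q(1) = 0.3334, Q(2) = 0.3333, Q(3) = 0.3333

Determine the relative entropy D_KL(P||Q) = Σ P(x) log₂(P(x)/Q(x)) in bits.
0.0761 bits

D_KL(P||Q) = Σ P(x) log₂(P(x)/Q(x))

Computing term by term:
  P(1)·log₂(P(1)/Q(1)) = 0.1977·log₂(0.1977/0.3334) = -0.14905
  P(2)·log₂(P(2)/Q(2)) = 0.4555·log₂(0.4555/0.3333) = 0.20526
  P(3)·log₂(P(3)/Q(3)) = 0.3468·log₂(0.3468/0.3333) = 0.01987

D_KL(P||Q) = -0.14905 + 0.20526 + 0.01987 = 0.07608 ≈ 0.0761 bits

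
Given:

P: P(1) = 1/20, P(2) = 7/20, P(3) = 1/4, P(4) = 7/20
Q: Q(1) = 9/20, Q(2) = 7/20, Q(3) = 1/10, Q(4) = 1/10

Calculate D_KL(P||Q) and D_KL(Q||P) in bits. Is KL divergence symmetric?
D_KL(P||Q) = 0.8046 bits, D_KL(Q||P) = 1.1135 bits. No, KL divergence is not symmetric.

D_KL(P||Q) = Σ P(x) log₂(P(x)/Q(x))

Computing term by term:
  P(1)·log₂(P(1)/Q(1)) = (1/20)·log₂((1/20)/(9/20)) = -0.15850
  P(2)·log₂(P(2)/Q(2)) = (7/20)·log₂((7/20)/(7/20)) = 0.00000
  P(3)·log₂(P(3)/Q(3)) = (1/4)·log₂((1/4)/(1/10)) = 0.33048
  P(4)·log₂(P(4)/Q(4)) = (7/20)·log₂((7/20)/(1/10)) = 0.63257

D_KL(P||Q) = -0.15850 + 0.00000 + 0.33048 + 0.63257 = 0.80455 ≈ 0.8046 bits

D_KL(Q||P) = Σ Q(x) log₂(Q(x)/P(x))

Computing term by term:
  Q(1)·log₂(Q(1)/P(1)) = (9/20)·log₂((9/20)/(1/20)) = 1.42647
  Q(2)·log₂(Q(2)/P(2)) = (7/20)·log₂((7/20)/(7/20)) = 0.00000
  Q(3)·log₂(Q(3)/P(3)) = (1/10)·log₂((1/10)/(1/4)) = -0.13219
  Q(4)·log₂(Q(4)/P(4)) = (1/10)·log₂((1/10)/(7/20)) = -0.18074

D_KL(Q||P) = 1.42647 + 0.00000 - 0.13219 - 0.18074 = 1.11354 ≈ 1.1135 bits

These are NOT equal (difference: 0.3089 bits). KL divergence is asymmetric: D_KL(P||Q) ≠ D_KL(Q||P) in general.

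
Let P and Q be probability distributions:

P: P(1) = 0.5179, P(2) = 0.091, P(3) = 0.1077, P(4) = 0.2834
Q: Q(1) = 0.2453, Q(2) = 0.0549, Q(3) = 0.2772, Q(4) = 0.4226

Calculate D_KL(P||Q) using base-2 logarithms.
0.3144 bits

D_KL(P||Q) = Σ P(x) log₂(P(x)/Q(x))

Computing term by term:
  P(1)·log₂(P(1)/Q(1)) = 0.5179·log₂(0.5179/0.2453) = 0.55836
  P(2)·log₂(P(2)/Q(2)) = 0.091·log₂(0.091/0.0549) = 0.06634
  P(3)·log₂(P(3)/Q(3)) = 0.1077·log₂(0.1077/0.2772) = -0.14689
  P(4)·log₂(P(4)/Q(4)) = 0.2834·log₂(0.2834/0.4226) = -0.16337

D_KL(P||Q) = 0.55836 + 0.06634 - 0.14689 - 0.16337 = 0.31444 ≈ 0.3144 bits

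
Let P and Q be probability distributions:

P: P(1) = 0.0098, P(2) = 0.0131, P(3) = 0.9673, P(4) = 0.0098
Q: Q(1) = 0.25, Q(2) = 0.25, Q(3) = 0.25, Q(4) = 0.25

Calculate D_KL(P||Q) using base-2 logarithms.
1.7409 bits

D_KL(P||Q) = Σ P(x) log₂(P(x)/Q(x))

Computing term by term:
  P(1)·log₂(P(1)/Q(1)) = 0.0098·log₂(0.0098/0.25) = -0.04580
  P(2)·log₂(P(2)/Q(2)) = 0.0131·log₂(0.0131/0.25) = -0.05573
  P(3)·log₂(P(3)/Q(3)) = 0.9673·log₂(0.9673/0.25) = 1.88820
  P(4)·log₂(P(4)/Q(4)) = 0.0098·log₂(0.0098/0.25) = -0.04580

D_KL(P||Q) = -0.04580 - 0.05573 + 1.88820 - 0.04580 = 1.74087 ≈ 1.7409 bits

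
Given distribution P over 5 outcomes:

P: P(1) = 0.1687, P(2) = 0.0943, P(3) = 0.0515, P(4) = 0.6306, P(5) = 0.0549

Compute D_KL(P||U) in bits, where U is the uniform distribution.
0.6978 bits

U(i) = 1/5 for all i

D_KL(P||U) = Σ P(x) log₂(P(x) / (1/5))
           = Σ P(x) log₂(P(x)) + log₂(5)
           = log₂(5) - H(P)

H(P) = -Σ P(x) log₂(P(x)):
  -P(1)·log₂(P(1)) = -(0.1687)·log₂(0.1687) = 0.43313
  -P(2)·log₂(P(2)) = -(0.0943)·log₂(0.0943) = 0.32124
  -P(3)·log₂(P(3)) = -(0.0515)·log₂(0.0515) = 0.22038
  -P(4)·log₂(P(4)) = -(0.6306)·log₂(0.6306) = 0.41948
  -P(5)·log₂(P(5)) = -(0.0549)·log₂(0.0549) = 0.22987
H(P) = 0.43313 + 0.32124 + 0.22038 + 0.41948 + 0.22987 = 1.62410 bits

log₂(5) = 2.32193 bits

D_KL(P||U) = 2.32193 - 1.62410 = 0.69783 ≈ 0.6978 bits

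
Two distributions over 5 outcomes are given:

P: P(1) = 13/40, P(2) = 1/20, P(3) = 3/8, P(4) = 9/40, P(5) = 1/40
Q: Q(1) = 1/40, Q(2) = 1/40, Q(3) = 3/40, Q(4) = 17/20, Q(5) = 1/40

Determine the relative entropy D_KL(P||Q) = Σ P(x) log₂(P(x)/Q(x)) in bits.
1.6919 bits

D_KL(P||Q) = Σ P(x) log₂(P(x)/Q(x))

Computing term by term:
  P(1)·log₂(P(1)/Q(1)) = (13/40)·log₂((13/40)/(1/40)) = 1.20264
  P(2)·log₂(P(2)/Q(2)) = (1/20)·log₂((1/20)/(1/40)) = 0.05000
  P(3)·log₂(P(3)/Q(3)) = (3/8)·log₂((3/8)/(3/40)) = 0.87072
  P(4)·log₂(P(4)/Q(4)) = (9/40)·log₂((9/40)/(17/20)) = -0.43145
  P(5)·log₂(P(5)/Q(5)) = (1/40)·log₂((1/40)/(1/40)) = 0.00000

D_KL(P||Q) = 1.20264 + 0.05000 + 0.87072 - 0.43145 + 0.00000 = 1.69191 ≈ 1.6919 bits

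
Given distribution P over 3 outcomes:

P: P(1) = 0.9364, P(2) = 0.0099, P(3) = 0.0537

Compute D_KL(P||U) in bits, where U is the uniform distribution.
1.2037 bits

U(i) = 1/3 for all i

D_KL(P||U) = Σ P(x) log₂(P(x) / (1/3))
           = Σ P(x) log₂(P(x)) + log₂(3)
           = log₂(3) - H(P)

H(P) = -Σ P(x) log₂(P(x)):
  -P(1)·log₂(P(1)) = -(0.9364)·log₂(0.9364) = 0.08877
  -P(2)·log₂(P(2)) = -(0.0099)·log₂(0.0099) = 0.06592
  -P(3)·log₂(P(3)) = -(0.0537)·log₂(0.0537) = 0.22656
H(P) = 0.08877 + 0.06592 + 0.22656 = 0.38125 bits

log₂(3) = 1.58496 bits

D_KL(P||U) = 1.58496 - 0.38125 = 1.20371 ≈ 1.2037 bits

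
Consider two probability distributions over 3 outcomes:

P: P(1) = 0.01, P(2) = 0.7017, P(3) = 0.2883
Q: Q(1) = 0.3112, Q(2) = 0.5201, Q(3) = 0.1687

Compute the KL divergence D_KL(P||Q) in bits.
0.4765 bits

D_KL(P||Q) = Σ P(x) log₂(P(x)/Q(x))

Computing term by term:
  P(1)·log₂(P(1)/Q(1)) = 0.01·log₂(0.01/0.3112) = -0.04960
  P(2)·log₂(P(2)/Q(2)) = 0.7017·log₂(0.7017/0.5201) = 0.30318
  P(3)·log₂(P(3)/Q(3)) = 0.2883·log₂(0.2883/0.1687) = 0.22289

D_KL(P||Q) = -0.04960 + 0.30318 + 0.22289 = 0.47647 ≈ 0.4765 bits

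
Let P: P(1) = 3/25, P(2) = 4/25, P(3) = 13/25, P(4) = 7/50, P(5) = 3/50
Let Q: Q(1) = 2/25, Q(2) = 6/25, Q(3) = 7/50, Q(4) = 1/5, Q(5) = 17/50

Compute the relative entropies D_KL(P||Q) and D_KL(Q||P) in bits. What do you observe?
D_KL(P||Q) = 0.7388 bits, D_KL(Q||P) = 0.7823 bits. The two directions give different values (D_KL(Q||P) exceeds D_KL(P||Q) by 0.0435 bits): KL divergence is asymmetric.

D_KL(P||Q) = Σ P(x) log₂(P(x)/Q(x))

Computing term by term:
  P(1)·log₂(P(1)/Q(1)) = (3/25)·log₂((3/25)/(2/25)) = 0.07020
  P(2)·log₂(P(2)/Q(2)) = (4/25)·log₂((4/25)/(6/25)) = -0.09359
  P(3)·log₂(P(3)/Q(3)) = (13/25)·log₂((13/25)/(7/50)) = 0.98440
  P(4)·log₂(P(4)/Q(4)) = (7/50)·log₂((7/50)/(1/5)) = -0.07204
  P(5)·log₂(P(5)/Q(5)) = (3/50)·log₂((3/50)/(17/50)) = -0.15015

D_KL(P||Q) = 0.07020 - 0.09359 + 0.98440 - 0.07204 - 0.15015 = 0.73882 ≈ 0.7388 bits

D_KL(Q||P) = Σ Q(x) log₂(Q(x)/P(x))

Computing term by term:
  Q(1)·log₂(Q(1)/P(1)) = (2/25)·log₂((2/25)/(3/25)) = -0.04680
  Q(2)·log₂(Q(2)/P(2)) = (6/25)·log₂((6/25)/(4/25)) = 0.14039
  Q(3)·log₂(Q(3)/P(3)) = (7/50)·log₂((7/50)/(13/25)) = -0.26503
  Q(4)·log₂(Q(4)/P(4)) = (1/5)·log₂((1/5)/(7/50)) = 0.10291
  Q(5)·log₂(Q(5)/P(5)) = (17/50)·log₂((17/50)/(3/50)) = 0.85085

D_KL(Q||P) = -0.04680 + 0.14039 - 0.26503 + 0.10291 + 0.85085 = 0.78232 ≈ 0.7823 bits

These are NOT equal (difference: 0.0435 bits). KL divergence is asymmetric: D_KL(P||Q) ≠ D_KL(Q||P) in general.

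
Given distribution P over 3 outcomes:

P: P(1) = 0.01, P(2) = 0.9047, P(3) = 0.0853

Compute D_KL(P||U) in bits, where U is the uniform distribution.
1.0849 bits

U(i) = 1/3 for all i

D_KL(P||U) = Σ P(x) log₂(P(x) / (1/3))
           = Σ P(x) log₂(P(x)) + log₂(3)
           = log₂(3) - H(P)

H(P) = -Σ P(x) log₂(P(x)):
  -P(1)·log₂(P(1)) = -(0.01)·log₂(0.01) = 0.06644
  -P(2)·log₂(P(2)) = -(0.9047)·log₂(0.9047) = 0.13072
  -P(3)·log₂(P(3)) = -(0.0853)·log₂(0.0853) = 0.30293
H(P) = 0.06644 + 0.13072 + 0.30293 = 0.50009 bits

log₂(3) = 1.58496 bits

D_KL(P||U) = 1.58496 - 0.50009 = 1.08487 ≈ 1.0849 bits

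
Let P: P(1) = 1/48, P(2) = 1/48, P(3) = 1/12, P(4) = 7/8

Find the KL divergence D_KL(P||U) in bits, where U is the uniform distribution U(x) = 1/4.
1.3000 bits

U(i) = 1/4 for all i

D_KL(P||U) = Σ P(x) log₂(P(x) / (1/4))
           = Σ P(x) log₂(P(x)) + log₂(4)
           = log₂(4) - H(P)

H(P) = -Σ P(x) log₂(P(x)):
  -P(1)·log₂(P(1)) = -(1/48)·log₂(1/48) = 0.11635
  -P(2)·log₂(P(2)) = -(1/48)·log₂(1/48) = 0.11635
  -P(3)·log₂(P(3)) = -(1/12)·log₂(1/12) = 0.29875
  -P(4)·log₂(P(4)) = -(7/8)·log₂(7/8) = 0.16856
H(P) = 0.11635 + 0.11635 + 0.29875 + 0.16856 = 0.70001 bits

log₂(4) = 2.00000 bits

D_KL(P||U) = 2.00000 - 0.70001 = 1.29999 ≈ 1.3000 bits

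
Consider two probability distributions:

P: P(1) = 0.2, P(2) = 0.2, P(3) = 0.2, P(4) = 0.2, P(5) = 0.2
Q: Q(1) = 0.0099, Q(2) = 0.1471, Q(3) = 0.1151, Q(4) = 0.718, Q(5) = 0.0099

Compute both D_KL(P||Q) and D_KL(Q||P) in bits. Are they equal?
D_KL(P||Q) = 1.6138 bits, D_KL(Q||P) = 1.0812 bits. No, they are not equal.

D_KL(P||Q) = Σ P(x) log₂(P(x)/Q(x))

Computing term by term:
  P(1)·log₂(P(1)/Q(1)) = 0.2·log₂(0.2/0.0099) = 0.86729
  P(2)·log₂(P(2)/Q(2)) = 0.2·log₂(0.2/0.1471) = 0.08864
  P(3)·log₂(P(3)/Q(3)) = 0.2·log₂(0.2/0.1151) = 0.15942
  P(4)·log₂(P(4)/Q(4)) = 0.2·log₂(0.2/0.718) = -0.36880
  P(5)·log₂(P(5)/Q(5)) = 0.2·log₂(0.2/0.0099) = 0.86729

D_KL(P||Q) = 0.86729 + 0.08864 + 0.15942 - 0.36880 + 0.86729 = 1.61384 ≈ 1.6138 bits

D_KL(Q||P) = Σ Q(x) log₂(Q(x)/P(x))

Computing term by term:
  Q(1)·log₂(Q(1)/P(1)) = 0.0099·log₂(0.0099/0.2) = -0.04293
  Q(2)·log₂(Q(2)/P(2)) = 0.1471·log₂(0.1471/0.2) = -0.06520
  Q(3)·log₂(Q(3)/P(3)) = 0.1151·log₂(0.1151/0.2) = -0.09175
  Q(4)·log₂(Q(4)/P(4)) = 0.718·log₂(0.718/0.2) = 1.32398
  Q(5)·log₂(Q(5)/P(5)) = 0.0099·log₂(0.0099/0.2) = -0.04293

D_KL(Q||P) = -0.04293 - 0.06520 - 0.09175 + 1.32398 - 0.04293 = 1.08117 ≈ 1.0812 bits

These are NOT equal (difference: 0.5326 bits). KL divergence is asymmetric: D_KL(P||Q) ≠ D_KL(Q||P) in general.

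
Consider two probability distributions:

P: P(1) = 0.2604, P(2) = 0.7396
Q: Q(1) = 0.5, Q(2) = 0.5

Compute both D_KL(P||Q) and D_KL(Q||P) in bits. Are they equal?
D_KL(P||Q) = 0.1727 bits, D_KL(Q||P) = 0.1882 bits. No, they are not equal.

D_KL(P||Q) = Σ P(x) log₂(P(x)/Q(x))

Computing term by term:
  P(1)·log₂(P(1)/Q(1)) = 0.2604·log₂(0.2604/0.5) = -0.24509
  P(2)·log₂(P(2)/Q(2)) = 0.7396·log₂(0.7396/0.5) = 0.41774

D_KL(P||Q) = -0.24509 + 0.41774 = 0.17265 ≈ 0.1727 bits

D_KL(Q||P) = Σ Q(x) log₂(Q(x)/P(x))

Computing term by term:
  Q(1)·log₂(Q(1)/P(1)) = 0.5·log₂(0.5/0.2604) = 0.47060
  Q(2)·log₂(Q(2)/P(2)) = 0.5·log₂(0.5/0.7396) = -0.28241

D_KL(Q||P) = 0.47060 - 0.28241 = 0.18819 ≈ 0.1882 bits

These are NOT equal (difference: 0.0155 bits). KL divergence is asymmetric: D_KL(P||Q) ≠ D_KL(Q||P) in general.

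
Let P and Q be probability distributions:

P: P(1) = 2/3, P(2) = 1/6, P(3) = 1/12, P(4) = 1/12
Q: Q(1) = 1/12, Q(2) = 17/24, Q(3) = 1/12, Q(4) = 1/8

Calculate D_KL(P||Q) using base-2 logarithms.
1.6033 bits

D_KL(P||Q) = Σ P(x) log₂(P(x)/Q(x))

Computing term by term:
  P(1)·log₂(P(1)/Q(1)) = (2/3)·log₂((2/3)/(1/12)) = 2.00000
  P(2)·log₂(P(2)/Q(2)) = (1/6)·log₂((1/6)/(17/24)) = -0.34791
  P(3)·log₂(P(3)/Q(3)) = (1/12)·log₂((1/12)/(1/12)) = 0.00000
  P(4)·log₂(P(4)/Q(4)) = (1/12)·log₂((1/12)/(1/8)) = -0.04875

D_KL(P||Q) = 2.00000 - 0.34791 + 0.00000 - 0.04875 = 1.60334 ≈ 1.6033 bits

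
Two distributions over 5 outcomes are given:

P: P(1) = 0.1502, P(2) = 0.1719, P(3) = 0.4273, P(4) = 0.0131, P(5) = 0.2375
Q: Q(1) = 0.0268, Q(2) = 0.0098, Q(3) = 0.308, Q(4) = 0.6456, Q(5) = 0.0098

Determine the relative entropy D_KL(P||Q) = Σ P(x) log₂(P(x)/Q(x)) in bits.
2.3043 bits

D_KL(P||Q) = Σ P(x) log₂(P(x)/Q(x))

Computing term by term:
  P(1)·log₂(P(1)/Q(1)) = 0.1502·log₂(0.1502/0.0268) = 0.37348
  P(2)·log₂(P(2)/Q(2)) = 0.1719·log₂(0.1719/0.0098) = 0.71040
  P(3)·log₂(P(3)/Q(3)) = 0.4273·log₂(0.4273/0.308) = 0.20182
  P(4)·log₂(P(4)/Q(4)) = 0.0131·log₂(0.0131/0.6456) = -0.07366
  P(5)·log₂(P(5)/Q(5)) = 0.2375·log₂(0.2375/0.0098) = 1.09226

D_KL(P||Q) = 0.37348 + 0.71040 + 0.20182 - 0.07366 + 1.09226 = 2.30430 ≈ 2.3043 bits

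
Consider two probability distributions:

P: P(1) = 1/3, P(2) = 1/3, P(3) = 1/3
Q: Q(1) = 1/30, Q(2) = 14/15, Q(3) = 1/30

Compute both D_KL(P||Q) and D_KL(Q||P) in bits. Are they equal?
D_KL(P||Q) = 1.7195 bits, D_KL(Q||P) = 1.1649 bits. No, they are not equal.

D_KL(P||Q) = Σ P(x) log₂(P(x)/Q(x))

Computing term by term:
  P(1)·log₂(P(1)/Q(1)) = (1/3)·log₂((1/3)/(1/30)) = 1.10731
  P(2)·log₂(P(2)/Q(2)) = (1/3)·log₂((1/3)/(14/15)) = -0.49514
  P(3)·log₂(P(3)/Q(3)) = (1/3)·log₂((1/3)/(1/30)) = 1.10731

D_KL(P||Q) = 1.10731 - 0.49514 + 1.10731 = 1.71948 ≈ 1.7195 bits

D_KL(Q||P) = Σ Q(x) log₂(Q(x)/P(x))

Computing term by term:
  Q(1)·log₂(Q(1)/P(1)) = (1/30)·log₂((1/30)/(1/3)) = -0.11073
  Q(2)·log₂(Q(2)/P(2)) = (14/15)·log₂((14/15)/(1/3)) = 1.38640
  Q(3)·log₂(Q(3)/P(3)) = (1/30)·log₂((1/30)/(1/3)) = -0.11073

D_KL(Q||P) = -0.11073 + 1.38640 - 0.11073 = 1.16494 ≈ 1.1649 bits

These are NOT equal (difference: 0.5546 bits). KL divergence is asymmetric: D_KL(P||Q) ≠ D_KL(Q||P) in general.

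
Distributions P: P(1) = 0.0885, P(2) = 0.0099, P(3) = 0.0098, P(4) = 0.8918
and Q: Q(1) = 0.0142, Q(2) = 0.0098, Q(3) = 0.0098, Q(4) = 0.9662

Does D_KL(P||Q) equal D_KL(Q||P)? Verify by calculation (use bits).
D_KL(P||Q) = 0.1307 bits, D_KL(Q||P) = 0.0741 bits. No — D_KL(P||Q) ≠ D_KL(Q||P) for this pair.

D_KL(P||Q) = Σ P(x) log₂(P(x)/Q(x))

Computing term by term:
  P(1)·log₂(P(1)/Q(1)) = 0.0885·log₂(0.0885/0.0142) = 0.23362
  P(2)·log₂(P(2)/Q(2)) = 0.0099·log₂(0.0099/0.0098) = 0.00015
  P(3)·log₂(P(3)/Q(3)) = 0.0098·log₂(0.0098/0.0098) = 0.00000
  P(4)·log₂(P(4)/Q(4)) = 0.8918·log₂(0.8918/0.9662) = -0.10309

D_KL(P||Q) = 0.23362 + 0.00015 + 0.00000 - 0.10309 = 0.13068 ≈ 0.1307 bits

D_KL(Q||P) = Σ Q(x) log₂(Q(x)/P(x))

Computing term by term:
  Q(1)·log₂(Q(1)/P(1)) = 0.0142·log₂(0.0142/0.0885) = -0.03748
  Q(2)·log₂(Q(2)/P(2)) = 0.0098·log₂(0.0098/0.0099) = -0.00014
  Q(3)·log₂(Q(3)/P(3)) = 0.0098·log₂(0.0098/0.0098) = 0.00000
  Q(4)·log₂(Q(4)/P(4)) = 0.9662·log₂(0.9662/0.8918) = 0.11169

D_KL(Q||P) = -0.03748 - 0.00014 + 0.00000 + 0.11169 = 0.07407 ≈ 0.0741 bits

These are NOT equal (difference: 0.0566 bits). KL divergence is asymmetric: D_KL(P||Q) ≠ D_KL(Q||P) in general.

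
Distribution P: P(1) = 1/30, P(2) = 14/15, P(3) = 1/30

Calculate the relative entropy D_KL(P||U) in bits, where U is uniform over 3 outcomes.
1.1649 bits

U(i) = 1/3 for all i

D_KL(P||U) = Σ P(x) log₂(P(x) / (1/3))
           = Σ P(x) log₂(P(x)) + log₂(3)
           = log₂(3) - H(P)

H(P) = -Σ P(x) log₂(P(x)):
  -P(1)·log₂(P(1)) = -(1/30)·log₂(1/30) = 0.16356
  -P(2)·log₂(P(2)) = -(14/15)·log₂(14/15) = 0.09290
  -P(3)·log₂(P(3)) = -(1/30)·log₂(1/30) = 0.16356
H(P) = 0.16356 + 0.09290 + 0.16356 = 0.42002 bits

log₂(3) = 1.58496 bits

D_KL(P||U) = 1.58496 - 0.42002 = 1.16494 ≈ 1.1649 bits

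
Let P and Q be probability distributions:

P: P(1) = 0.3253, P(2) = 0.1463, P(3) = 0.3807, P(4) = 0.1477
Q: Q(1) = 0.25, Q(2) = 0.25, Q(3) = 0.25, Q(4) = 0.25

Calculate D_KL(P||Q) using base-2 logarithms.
0.1293 bits

D_KL(P||Q) = Σ P(x) log₂(P(x)/Q(x))

Computing term by term:
  P(1)·log₂(P(1)/Q(1)) = 0.3253·log₂(0.3253/0.25) = 0.12356
  P(2)·log₂(P(2)/Q(2)) = 0.1463·log₂(0.1463/0.25) = -0.11309
  P(3)·log₂(P(3)/Q(3)) = 0.3807·log₂(0.3807/0.25) = 0.23098
  P(4)·log₂(P(4)/Q(4)) = 0.1477·log₂(0.1477/0.25) = -0.11214

D_KL(P||Q) = 0.12356 - 0.11309 + 0.23098 - 0.11214 = 0.12931 ≈ 0.1293 bits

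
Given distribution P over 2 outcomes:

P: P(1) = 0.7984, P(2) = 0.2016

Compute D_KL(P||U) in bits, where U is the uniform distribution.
0.2749 bits

U(i) = 1/2 for all i

D_KL(P||U) = Σ P(x) log₂(P(x) / (1/2))
           = Σ P(x) log₂(P(x)) + log₂(2)
           = log₂(2) - H(P)

H(P) = -Σ P(x) log₂(P(x)):
  -P(1)·log₂(P(1)) = -(0.7984)·log₂(0.7984) = 0.25933
  -P(2)·log₂(P(2)) = -(0.2016)·log₂(0.2016) = 0.46578
H(P) = 0.25933 + 0.46578 = 0.72511 bits

log₂(2) = 1.00000 bits

D_KL(P||U) = 1.00000 - 0.72511 = 0.27489 ≈ 0.2749 bits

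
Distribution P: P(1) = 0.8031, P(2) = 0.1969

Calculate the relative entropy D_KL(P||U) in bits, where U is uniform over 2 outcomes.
0.2843 bits

U(i) = 1/2 for all i

D_KL(P||U) = Σ P(x) log₂(P(x) / (1/2))
           = Σ P(x) log₂(P(x)) + log₂(2)
           = log₂(2) - H(P)

H(P) = -Σ P(x) log₂(P(x)):
  -P(1)·log₂(P(1)) = -(0.8031)·log₂(0.8031) = 0.25406
  -P(2)·log₂(P(2)) = -(0.1969)·log₂(0.1969) = 0.46163
H(P) = 0.25406 + 0.46163 = 0.71569 bits

log₂(2) = 1.00000 bits

D_KL(P||U) = 1.00000 - 0.71569 = 0.28431 ≈ 0.2843 bits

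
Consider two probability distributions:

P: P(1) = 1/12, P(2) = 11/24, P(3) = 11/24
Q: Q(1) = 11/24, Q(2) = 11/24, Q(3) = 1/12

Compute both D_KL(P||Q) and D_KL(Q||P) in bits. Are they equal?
D_KL(P||Q) = 0.9223 bits, D_KL(Q||P) = 0.9223 bits. Yes, in this case they are equal (although KL divergence is not symmetric in general).

D_KL(P||Q) = Σ P(x) log₂(P(x)/Q(x))

Computing term by term:
  P(1)·log₂(P(1)/Q(1)) = (1/12)·log₂((1/12)/(11/24)) = -0.20495
  P(2)·log₂(P(2)/Q(2)) = (11/24)·log₂((11/24)/(11/24)) = 0.00000
  P(3)·log₂(P(3)/Q(3)) = (11/24)·log₂((11/24)/(1/12)) = 1.12724

D_KL(P||Q) = -0.20495 + 0.00000 + 1.12724 = 0.92229 ≈ 0.9223 bits

D_KL(Q||P) = Σ Q(x) log₂(Q(x)/P(x))

Computing term by term:
  Q(1)·log₂(Q(1)/P(1)) = (11/24)·log₂((11/24)/(1/12)) = 1.12724
  Q(2)·log₂(Q(2)/P(2)) = (11/24)·log₂((11/24)/(11/24)) = 0.00000
  Q(3)·log₂(Q(3)/P(3)) = (1/12)·log₂((1/12)/(11/24)) = -0.20495

D_KL(Q||P) = 1.12724 + 0.00000 - 0.20495 = 0.92229 ≈ 0.9223 bits

These ARE equal here. Q is P with outcomes relabeled (Q(1) = P(3), Q(3) = P(1)) by a relabeling that is its own inverse, so the two sums contain exactly the same terms in a different order. This is a special case — KL divergence is not symmetric in general: D_KL(P||Q) ≠ D_KL(Q||P) for most P, Q.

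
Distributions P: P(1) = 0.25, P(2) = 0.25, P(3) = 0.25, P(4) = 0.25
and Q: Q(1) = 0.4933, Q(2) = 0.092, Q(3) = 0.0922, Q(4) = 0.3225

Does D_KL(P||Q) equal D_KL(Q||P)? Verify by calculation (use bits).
D_KL(P||Q) = 0.3834 bits, D_KL(Q||P) = 0.3368 bits. No — D_KL(P||Q) ≠ D_KL(Q||P) for this pair.

D_KL(P||Q) = Σ P(x) log₂(P(x)/Q(x))

Computing term by term:
  P(1)·log₂(P(1)/Q(1)) = 0.25·log₂(0.25/0.4933) = -0.24513
  P(2)·log₂(P(2)/Q(2)) = 0.25·log₂(0.25/0.092) = 0.36056
  P(3)·log₂(P(3)/Q(3)) = 0.25·log₂(0.25/0.0922) = 0.35977
  P(4)·log₂(P(4)/Q(4)) = 0.25·log₂(0.25/0.3225) = -0.09184

D_KL(P||Q) = -0.24513 + 0.36056 + 0.35977 - 0.09184 = 0.38336 ≈ 0.3834 bits

D_KL(Q||P) = Σ Q(x) log₂(Q(x)/P(x))

Computing term by term:
  Q(1)·log₂(Q(1)/P(1)) = 0.4933·log₂(0.4933/0.25) = 0.48370
  Q(2)·log₂(Q(2)/P(2)) = 0.092·log₂(0.092/0.25) = -0.13268
  Q(3)·log₂(Q(3)/P(3)) = 0.0922·log₂(0.0922/0.25) = -0.13268
  Q(4)·log₂(Q(4)/P(4)) = 0.3225·log₂(0.3225/0.25) = 0.11848

D_KL(Q||P) = 0.48370 - 0.13268 - 0.13268 + 0.11848 = 0.33682 ≈ 0.3368 bits

These are NOT equal (difference: 0.0466 bits). KL divergence is asymmetric: D_KL(P||Q) ≠ D_KL(Q||P) in general.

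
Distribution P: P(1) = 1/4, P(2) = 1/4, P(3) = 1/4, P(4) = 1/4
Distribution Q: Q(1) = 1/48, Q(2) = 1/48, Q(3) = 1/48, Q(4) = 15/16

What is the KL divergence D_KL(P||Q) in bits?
2.2120 bits

D_KL(P||Q) = Σ P(x) log₂(P(x)/Q(x))

Computing term by term:
  P(1)·log₂(P(1)/Q(1)) = (1/4)·log₂((1/4)/(1/48)) = 0.89624
  P(2)·log₂(P(2)/Q(2)) = (1/4)·log₂((1/4)/(1/48)) = 0.89624
  P(3)·log₂(P(3)/Q(3)) = (1/4)·log₂((1/4)/(1/48)) = 0.89624
  P(4)·log₂(P(4)/Q(4)) = (1/4)·log₂((1/4)/(15/16)) = -0.47672

D_KL(P||Q) = 0.89624 + 0.89624 + 0.89624 - 0.47672 = 2.21200 ≈ 2.2120 bits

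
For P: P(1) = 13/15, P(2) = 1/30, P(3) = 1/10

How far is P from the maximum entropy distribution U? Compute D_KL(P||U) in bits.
0.9103 bits

U(i) = 1/3 for all i

D_KL(P||U) = Σ P(x) log₂(P(x) / (1/3))
           = Σ P(x) log₂(P(x)) + log₂(3)
           = log₂(3) - H(P)

H(P) = -Σ P(x) log₂(P(x)):
  -P(1)·log₂(P(1)) = -(13/15)·log₂(13/15) = 0.17892
  -P(2)·log₂(P(2)) = -(1/30)·log₂(1/30) = 0.16356
  -P(3)·log₂(P(3)) = -(1/10)·log₂(1/10) = 0.33219
H(P) = 0.17892 + 0.16356 + 0.33219 = 0.67467 bits

log₂(3) = 1.58496 bits

D_KL(P||U) = 1.58496 - 0.67467 = 0.91029 ≈ 0.9103 bits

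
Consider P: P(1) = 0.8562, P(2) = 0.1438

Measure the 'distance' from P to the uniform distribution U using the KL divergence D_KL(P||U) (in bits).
0.4059 bits

U(i) = 1/2 for all i

D_KL(P||U) = Σ P(x) log₂(P(x) / (1/2))
           = Σ P(x) log₂(P(x)) + log₂(2)
           = log₂(2) - H(P)

H(P) = -Σ P(x) log₂(P(x)):
  -P(1)·log₂(P(1)) = -(0.8562)·log₂(0.8562) = 0.19177
  -P(2)·log₂(P(2)) = -(0.1438)·log₂(0.1438) = 0.40233
H(P) = 0.19177 + 0.40233 = 0.59410 bits

log₂(2) = 1.00000 bits

D_KL(P||U) = 1.00000 - 0.59410 = 0.40590 ≈ 0.4059 bits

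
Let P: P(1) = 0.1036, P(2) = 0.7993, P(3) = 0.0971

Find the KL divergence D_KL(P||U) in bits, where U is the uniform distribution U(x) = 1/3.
0.6611 bits

U(i) = 1/3 for all i

D_KL(P||U) = Σ P(x) log₂(P(x) / (1/3))
           = Σ P(x) log₂(P(x)) + log₂(3)
           = log₂(3) - H(P)

H(P) = -Σ P(x) log₂(P(x)):
  -P(1)·log₂(P(1)) = -(0.1036)·log₂(0.1036) = 0.33887
  -P(2)·log₂(P(2)) = -(0.7993)·log₂(0.7993) = 0.25833
  -P(3)·log₂(P(3)) = -(0.0971)·log₂(0.0971) = 0.32668
H(P) = 0.33887 + 0.25833 + 0.32668 = 0.92388 bits

log₂(3) = 1.58496 bits

D_KL(P||U) = 1.58496 - 0.92388 = 0.66108 ≈ 0.6611 bits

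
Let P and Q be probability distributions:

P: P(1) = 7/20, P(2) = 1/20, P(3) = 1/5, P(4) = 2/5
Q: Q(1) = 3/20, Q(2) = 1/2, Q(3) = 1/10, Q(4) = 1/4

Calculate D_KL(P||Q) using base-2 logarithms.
0.7330 bits

D_KL(P||Q) = Σ P(x) log₂(P(x)/Q(x))

Computing term by term:
  P(1)·log₂(P(1)/Q(1)) = (7/20)·log₂((7/20)/(3/20)) = 0.42784
  P(2)·log₂(P(2)/Q(2)) = (1/20)·log₂((1/20)/(1/2)) = -0.16610
  P(3)·log₂(P(3)/Q(3)) = (1/5)·log₂((1/5)/(1/10)) = 0.20000
  P(4)·log₂(P(4)/Q(4)) = (2/5)·log₂((2/5)/(1/4)) = 0.27123

D_KL(P||Q) = 0.42784 - 0.16610 + 0.20000 + 0.27123 = 0.73297 ≈ 0.7330 bits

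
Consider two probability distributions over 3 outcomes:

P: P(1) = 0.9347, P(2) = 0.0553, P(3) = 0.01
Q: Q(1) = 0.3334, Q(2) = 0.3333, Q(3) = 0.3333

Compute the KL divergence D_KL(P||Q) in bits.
1.1962 bits

D_KL(P||Q) = Σ P(x) log₂(P(x)/Q(x))

Computing term by term:
  P(1)·log₂(P(1)/Q(1)) = 0.9347·log₂(0.9347/0.3334) = 1.39013
  P(2)·log₂(P(2)/Q(2)) = 0.0553·log₂(0.0553/0.3333) = -0.14331
  P(3)·log₂(P(3)/Q(3)) = 0.01·log₂(0.01/0.3333) = -0.05059

D_KL(P||Q) = 1.39013 - 0.14331 - 0.05059 = 1.19623 ≈ 1.1962 bits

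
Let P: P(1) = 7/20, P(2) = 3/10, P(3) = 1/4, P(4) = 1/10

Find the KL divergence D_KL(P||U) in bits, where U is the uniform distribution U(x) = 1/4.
0.1166 bits

U(i) = 1/4 for all i

D_KL(P||U) = Σ P(x) log₂(P(x) / (1/4))
           = Σ P(x) log₂(P(x)) + log₂(4)
           = log₂(4) - H(P)

H(P) = -Σ P(x) log₂(P(x)):
  -P(1)·log₂(P(1)) = -(7/20)·log₂(7/20) = 0.53010
  -P(2)·log₂(P(2)) = -(3/10)·log₂(3/10) = 0.52109
  -P(3)·log₂(P(3)) = -(1/4)·log₂(1/4) = 0.50000
  -P(4)·log₂(P(4)) = -(1/10)·log₂(1/10) = 0.33219
H(P) = 0.53010 + 0.52109 + 0.50000 + 0.33219 = 1.88338 bits

log₂(4) = 2.00000 bits

D_KL(P||U) = 2.00000 - 1.88338 = 0.11662 ≈ 0.1166 bits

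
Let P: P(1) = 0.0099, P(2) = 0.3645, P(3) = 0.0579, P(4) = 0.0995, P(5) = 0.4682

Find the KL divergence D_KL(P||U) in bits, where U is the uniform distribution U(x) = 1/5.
0.6435 bits

U(i) = 1/5 for all i

D_KL(P||U) = Σ P(x) log₂(P(x) / (1/5))
           = Σ P(x) log₂(P(x)) + log₂(5)
           = log₂(5) - H(P)

H(P) = -Σ P(x) log₂(P(x)):
  -P(1)·log₂(P(1)) = -(0.0099)·log₂(0.0099) = 0.06592
  -P(2)·log₂(P(2)) = -(0.3645)·log₂(0.3645) = 0.53072
  -P(3)·log₂(P(3)) = -(0.0579)·log₂(0.0579) = 0.23799
  -P(4)·log₂(P(4)) = -(0.0995)·log₂(0.0995) = 0.33125
  -P(5)·log₂(P(5)) = -(0.4682)·log₂(0.4682) = 0.51259
H(P) = 0.06592 + 0.53072 + 0.23799 + 0.33125 + 0.51259 = 1.67847 bits

log₂(5) = 2.32193 bits

D_KL(P||U) = 2.32193 - 1.67847 = 0.64346 ≈ 0.6435 bits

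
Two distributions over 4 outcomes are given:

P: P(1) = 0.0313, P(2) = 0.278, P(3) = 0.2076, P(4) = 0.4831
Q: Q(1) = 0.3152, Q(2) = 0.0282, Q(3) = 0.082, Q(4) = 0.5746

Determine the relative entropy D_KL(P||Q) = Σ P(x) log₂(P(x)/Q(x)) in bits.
0.9708 bits

D_KL(P||Q) = Σ P(x) log₂(P(x)/Q(x))

Computing term by term:
  P(1)·log₂(P(1)/Q(1)) = 0.0313·log₂(0.0313/0.3152) = -0.10429
  P(2)·log₂(P(2)/Q(2)) = 0.278·log₂(0.278/0.0282) = 0.91777
  P(3)·log₂(P(3)/Q(3)) = 0.2076·log₂(0.2076/0.082) = 0.27821
  P(4)·log₂(P(4)/Q(4)) = 0.4831·log₂(0.4831/0.5746) = -0.12089

D_KL(P||Q) = -0.10429 + 0.91777 + 0.27821 - 0.12089 = 0.97080 ≈ 0.9708 bits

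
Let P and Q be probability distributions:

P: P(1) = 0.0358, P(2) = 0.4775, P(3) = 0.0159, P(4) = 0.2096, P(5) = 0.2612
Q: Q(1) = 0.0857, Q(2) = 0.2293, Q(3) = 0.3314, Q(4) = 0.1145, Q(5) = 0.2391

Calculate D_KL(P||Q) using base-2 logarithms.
0.6067 bits

D_KL(P||Q) = Σ P(x) log₂(P(x)/Q(x))

Computing term by term:
  P(1)·log₂(P(1)/Q(1)) = 0.0358·log₂(0.0358/0.0857) = -0.04508
  P(2)·log₂(P(2)/Q(2)) = 0.4775·log₂(0.4775/0.2293) = 0.50532
  P(3)·log₂(P(3)/Q(3)) = 0.0159·log₂(0.0159/0.3314) = -0.06967
  P(4)·log₂(P(4)/Q(4)) = 0.2096·log₂(0.2096/0.1145) = 0.18283
  P(5)·log₂(P(5)/Q(5)) = 0.2612·log₂(0.2612/0.2391) = 0.03331

D_KL(P||Q) = -0.04508 + 0.50532 - 0.06967 + 0.18283 + 0.03331 = 0.60671 ≈ 0.6067 bits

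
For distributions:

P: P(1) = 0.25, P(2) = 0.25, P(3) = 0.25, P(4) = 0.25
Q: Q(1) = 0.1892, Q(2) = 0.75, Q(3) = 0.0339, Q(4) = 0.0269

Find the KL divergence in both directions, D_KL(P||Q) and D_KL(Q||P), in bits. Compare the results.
D_KL(P||Q) = 1.2290 bits, D_KL(Q||P) = 0.9284 bits. D_KL(P||Q) is larger than D_KL(Q||P) by 0.3006 bits; the two directions differ.

D_KL(P||Q) = Σ P(x) log₂(P(x)/Q(x))

Computing term by term:
  P(1)·log₂(P(1)/Q(1)) = 0.25·log₂(0.25/0.1892) = 0.10050
  P(2)·log₂(P(2)/Q(2)) = 0.25·log₂(0.25/0.75) = -0.39624
  P(3)·log₂(P(3)/Q(3)) = 0.25·log₂(0.25/0.0339) = 0.72064
  P(4)·log₂(P(4)/Q(4)) = 0.25·log₂(0.25/0.0269) = 0.80406

D_KL(P||Q) = 0.10050 - 0.39624 + 0.72064 + 0.80406 = 1.22896 ≈ 1.2290 bits

D_KL(Q||P) = Σ Q(x) log₂(Q(x)/P(x))

Computing term by term:
  Q(1)·log₂(Q(1)/P(1)) = 0.1892·log₂(0.1892/0.25) = -0.07606
  Q(2)·log₂(Q(2)/P(2)) = 0.75·log₂(0.75/0.25) = 1.18872
  Q(3)·log₂(Q(3)/P(3)) = 0.0339·log₂(0.0339/0.25) = -0.09772
  Q(4)·log₂(Q(4)/P(4)) = 0.0269·log₂(0.0269/0.25) = -0.08652

D_KL(Q||P) = -0.07606 + 1.18872 - 0.09772 - 0.08652 = 0.92842 ≈ 0.9284 bits

These are NOT equal (difference: 0.3006 bits). KL divergence is asymmetric: D_KL(P||Q) ≠ D_KL(Q||P) in general.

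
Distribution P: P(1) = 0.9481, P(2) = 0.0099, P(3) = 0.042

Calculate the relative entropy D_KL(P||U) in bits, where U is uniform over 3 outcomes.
1.2541 bits

U(i) = 1/3 for all i

D_KL(P||U) = Σ P(x) log₂(P(x) / (1/3))
           = Σ P(x) log₂(P(x)) + log₂(3)
           = log₂(3) - H(P)

H(P) = -Σ P(x) log₂(P(x)):
  -P(1)·log₂(P(1)) = -(0.9481)·log₂(0.9481) = 0.07290
  -P(2)·log₂(P(2)) = -(0.0099)·log₂(0.0099) = 0.06592
  -P(3)·log₂(P(3)) = -(0.042)·log₂(0.042) = 0.19209
H(P) = 0.07290 + 0.06592 + 0.19209 = 0.33091 bits

log₂(3) = 1.58496 bits

D_KL(P||U) = 1.58496 - 0.33091 = 1.25405 ≈ 1.2541 bits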